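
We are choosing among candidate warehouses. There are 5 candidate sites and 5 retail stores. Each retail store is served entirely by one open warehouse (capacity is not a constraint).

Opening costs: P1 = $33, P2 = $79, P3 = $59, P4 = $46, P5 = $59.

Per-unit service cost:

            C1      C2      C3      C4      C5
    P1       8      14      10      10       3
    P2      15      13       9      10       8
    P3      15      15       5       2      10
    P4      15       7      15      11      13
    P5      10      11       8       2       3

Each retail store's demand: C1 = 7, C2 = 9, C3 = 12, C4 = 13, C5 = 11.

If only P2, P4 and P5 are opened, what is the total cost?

Each retail store is assigned to its cheapest site among the open ones.
{P2, P4, P5}: C1→P5 10·7=70, C2→P4 7·9=63, C3→P5 8·12=96, C4→P5 2·13=26, C5→P5 3·11=33. Service 288; fixed 184; total 472.

Total cost: 472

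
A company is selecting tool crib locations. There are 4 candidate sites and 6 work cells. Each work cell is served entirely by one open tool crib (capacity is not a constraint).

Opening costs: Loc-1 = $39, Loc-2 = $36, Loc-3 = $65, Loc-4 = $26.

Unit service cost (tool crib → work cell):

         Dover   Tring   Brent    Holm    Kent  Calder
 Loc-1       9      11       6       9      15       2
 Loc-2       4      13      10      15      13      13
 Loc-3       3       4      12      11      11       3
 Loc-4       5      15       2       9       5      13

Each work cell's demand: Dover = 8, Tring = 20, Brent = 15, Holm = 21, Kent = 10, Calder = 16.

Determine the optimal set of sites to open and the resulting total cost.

For any fixed open set, each work cell goes to its cheapest open site; total = fixed + service.
{Loc-3, Loc-4}: Dover→Loc-3 3·8=24, Tring→Loc-3 4·20=80, Brent→Loc-4 2·15=30, Holm→Loc-4 9·21=189, Kent→Loc-4 5·10=50, Calder→Loc-3 3·16=48. Service 421; fixed 91; total 512.
{Loc-1, Loc-3, Loc-4}: service 405 + fixed 130 = 535
{Loc-2, Loc-3, Loc-4}: service 421 + fixed 127 = 548
{Loc-1, Loc-2, Loc-3, Loc-4}: Dover→Loc-3 3·8=24, Tring→Loc-3 4·20=80, Brent→Loc-4 2·15=30, Holm→Loc-1 9·21=189, Kent→Loc-4 5·10=50, Calder→Loc-1 2·16=32. Service 405; fixed 166; total 571.
No other subset beats 512.

Open Loc-3 and Loc-4; minimum total cost 512.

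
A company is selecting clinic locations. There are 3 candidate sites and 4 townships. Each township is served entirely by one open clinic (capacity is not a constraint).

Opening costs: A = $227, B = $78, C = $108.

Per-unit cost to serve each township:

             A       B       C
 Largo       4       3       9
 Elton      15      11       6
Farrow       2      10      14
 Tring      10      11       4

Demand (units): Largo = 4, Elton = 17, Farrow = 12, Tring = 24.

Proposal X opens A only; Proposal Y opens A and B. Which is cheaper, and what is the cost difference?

Proposal X is cheaper by 6.

Proposal X: {A}: Largo→A 4·4=16, Elton→A 15·17=255, Farrow→A 2·12=24, Tring→A 10·24=240. Service 535; fixed 227; total 762.
Proposal Y: {A, B}: Largo→B 3·4=12, Elton→B 11·17=187, Farrow→A 2·12=24, Tring→A 10·24=240. Service 463; fixed 305; total 768.
Difference: |762 − 768| = 6.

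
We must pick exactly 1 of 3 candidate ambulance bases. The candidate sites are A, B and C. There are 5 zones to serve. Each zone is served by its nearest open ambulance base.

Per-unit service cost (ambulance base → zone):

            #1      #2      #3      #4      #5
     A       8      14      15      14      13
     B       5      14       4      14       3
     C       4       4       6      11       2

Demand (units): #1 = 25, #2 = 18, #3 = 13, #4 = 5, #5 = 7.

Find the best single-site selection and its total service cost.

Choose C only; total service cost 319.

With exactly 1 open, each zone uses its cheapest among the chosen.
{C}: #1→C 4·25=100, #2→C 4·18=72, #3→C 6·13=78, #4→C 11·5=55, #5→C 2·7=14. Service cost 319.
{B}: service cost 520
{A}: service cost 808
Among all 3 size-1 choices, {C} is lowest.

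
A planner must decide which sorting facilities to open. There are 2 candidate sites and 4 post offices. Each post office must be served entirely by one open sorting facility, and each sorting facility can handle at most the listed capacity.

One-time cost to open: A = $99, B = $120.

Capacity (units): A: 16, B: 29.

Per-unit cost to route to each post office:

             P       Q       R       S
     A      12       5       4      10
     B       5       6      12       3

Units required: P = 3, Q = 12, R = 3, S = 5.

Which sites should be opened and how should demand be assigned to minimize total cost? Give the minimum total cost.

Open {B}: P→B 5·3=15, Q→B 6·12=72, R→B 12·3=36, S→B 3·5=15.
Loads: B carries 23/29. Service 138; fixed 120; total 258.
Next best feasible plan costs 321.

Minimum total cost: 258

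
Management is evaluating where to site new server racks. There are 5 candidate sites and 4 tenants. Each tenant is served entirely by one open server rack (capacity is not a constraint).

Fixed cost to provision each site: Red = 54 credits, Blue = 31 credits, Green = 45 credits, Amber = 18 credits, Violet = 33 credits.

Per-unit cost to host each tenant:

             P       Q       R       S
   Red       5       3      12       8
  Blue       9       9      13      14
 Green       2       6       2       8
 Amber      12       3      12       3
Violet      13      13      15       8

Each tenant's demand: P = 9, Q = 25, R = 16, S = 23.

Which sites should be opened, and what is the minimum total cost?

For any fixed open set, each tenant goes to its cheapest open site; total = fixed + service.
{Green, Amber}: P→Green 2·9=18, Q→Amber 3·25=75, R→Green 2·16=32, S→Amber 3·23=69. Service 194; fixed 63; total 257.
{Blue, Green, Amber}: P→Green 2·9=18, Q→Amber 3·25=75, R→Green 2·16=32, S→Amber 3·23=69. Service 194; fixed 94; total 288.
{Green, Amber, Violet}: P→Green 2·9=18, Q→Amber 3·25=75, R→Green 2·16=32, S→Amber 3·23=69. Service 194; fixed 96; total 290.
{Red, Blue, Green, Amber, Violet}: P→Green 2·9=18, Q→Red 3·25=75, R→Green 2·16=32, S→Amber 3·23=69. Service 194; fixed 181; total 375.
No other subset beats 257.

Open Green and Amber; minimum total cost 257.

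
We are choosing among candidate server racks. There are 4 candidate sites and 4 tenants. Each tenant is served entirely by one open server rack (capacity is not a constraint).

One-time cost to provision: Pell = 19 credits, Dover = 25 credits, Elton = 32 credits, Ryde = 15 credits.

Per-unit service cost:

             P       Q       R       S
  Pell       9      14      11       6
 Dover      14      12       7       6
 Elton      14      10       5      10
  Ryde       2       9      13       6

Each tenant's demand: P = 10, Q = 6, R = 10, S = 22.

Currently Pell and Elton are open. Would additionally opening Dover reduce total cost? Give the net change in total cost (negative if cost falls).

No — net change +25 (cost rises by 25).

Current service cost with {Pell, Elton}: 332.
Adding Dover: each tenant re-picks its cheapest; new service cost 332, saving 0.
Extra fixed cost: 25. Net change = 25 − 0 = 25.
(Totals: 383 → 408.)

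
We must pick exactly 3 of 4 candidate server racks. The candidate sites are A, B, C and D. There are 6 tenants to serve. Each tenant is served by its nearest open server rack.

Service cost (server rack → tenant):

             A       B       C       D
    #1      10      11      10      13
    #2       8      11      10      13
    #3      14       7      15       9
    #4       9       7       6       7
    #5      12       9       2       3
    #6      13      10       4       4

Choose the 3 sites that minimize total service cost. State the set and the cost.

Choose A, B and C; total service cost 37.

With exactly 3 open, each tenant uses its cheapest among the chosen.
{A, B, C}: #1→A 10, #2→A 8, #3→B 7, #4→C 6, #5→C 2, #6→C 4. Service cost 37.
{A, B, D}: service cost 39
{A, C, D}: service cost 39
Among all 4 size-3 choices, {A, B, C} is lowest.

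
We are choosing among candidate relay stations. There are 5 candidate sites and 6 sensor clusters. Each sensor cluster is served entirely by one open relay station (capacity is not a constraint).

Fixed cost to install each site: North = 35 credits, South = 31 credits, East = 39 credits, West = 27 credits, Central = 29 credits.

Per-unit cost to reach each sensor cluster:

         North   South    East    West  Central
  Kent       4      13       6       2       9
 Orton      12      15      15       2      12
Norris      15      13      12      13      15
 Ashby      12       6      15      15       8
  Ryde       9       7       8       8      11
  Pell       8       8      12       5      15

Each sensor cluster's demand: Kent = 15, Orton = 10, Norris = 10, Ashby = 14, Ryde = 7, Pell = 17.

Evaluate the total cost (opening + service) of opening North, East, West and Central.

Total cost: 553

Each sensor cluster is assigned to its cheapest site among the open ones.
{North, East, West, Central}: Kent→West 2·15=30, Orton→West 2·10=20, Norris→East 12·10=120, Ashby→Central 8·14=112, Ryde→East 8·7=56, Pell→West 5·17=85. Service 423; fixed 130; total 553.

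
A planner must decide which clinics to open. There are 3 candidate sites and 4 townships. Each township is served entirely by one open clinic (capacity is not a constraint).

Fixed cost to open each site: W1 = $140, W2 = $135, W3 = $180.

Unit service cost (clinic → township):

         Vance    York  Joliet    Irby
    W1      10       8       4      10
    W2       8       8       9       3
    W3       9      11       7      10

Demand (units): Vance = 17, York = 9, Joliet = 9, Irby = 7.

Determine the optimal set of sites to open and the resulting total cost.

For any fixed open set, each township goes to its cheapest open site; total = fixed + service.
{W2}: Vance→W2 8·17=136, York→W2 8·9=72, Joliet→W2 9·9=81, Irby→W2 3·7=21. Service 310; fixed 135; total 445.
{W1}: Vance→W1 10·17=170, York→W1 8·9=72, Joliet→W1 4·9=36, Irby→W1 10·7=70. Service 348; fixed 140; total 488.
{W1, W2}: Vance→W2 8·17=136, York→W1 8·9=72, Joliet→W1 4·9=36, Irby→W2 3·7=21. Service 265; fixed 275; total 540.
{W1, W2, W3}: Vance→W2 8·17=136, York→W1 8·9=72, Joliet→W1 4·9=36, Irby→W2 3·7=21. Service 265; fixed 455; total 720.
No other subset beats 445.

Open W2 only; minimum total cost 445.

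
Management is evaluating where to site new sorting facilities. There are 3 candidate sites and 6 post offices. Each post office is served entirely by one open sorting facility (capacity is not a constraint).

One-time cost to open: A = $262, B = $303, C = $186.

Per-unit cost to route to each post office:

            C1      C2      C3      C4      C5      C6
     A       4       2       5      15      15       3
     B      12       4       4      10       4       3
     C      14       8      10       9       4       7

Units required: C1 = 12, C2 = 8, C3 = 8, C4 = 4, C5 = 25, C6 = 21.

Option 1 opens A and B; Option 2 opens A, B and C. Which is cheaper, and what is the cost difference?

Option 1: {A, B}: C1→A 4·12=48, C2→A 2·8=16, C3→B 4·8=32, C4→B 10·4=40, C5→B 4·25=100, C6→A 3·21=63. Service 299; fixed 565; total 864.
Option 2: {A, B, C}: C1→A 4·12=48, C2→A 2·8=16, C3→B 4·8=32, C4→C 9·4=36, C5→B 4·25=100, C6→A 3·21=63. Service 295; fixed 751; total 1046.
Difference: |864 − 1046| = 182.

Option 1 is cheaper by 182.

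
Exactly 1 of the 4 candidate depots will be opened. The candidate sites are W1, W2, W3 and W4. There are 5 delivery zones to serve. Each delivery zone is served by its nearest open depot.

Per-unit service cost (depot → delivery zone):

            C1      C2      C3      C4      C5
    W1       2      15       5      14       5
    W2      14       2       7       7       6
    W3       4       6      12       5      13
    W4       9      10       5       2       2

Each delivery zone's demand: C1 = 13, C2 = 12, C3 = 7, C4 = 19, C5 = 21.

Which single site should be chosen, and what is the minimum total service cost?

With exactly 1 open, each delivery zone uses its cheapest among the chosen.
{W4}: C1→W4 9·13=117, C2→W4 10·12=120, C3→W4 5·7=35, C4→W4 2·19=38, C5→W4 2·21=42. Service cost 352.
{W2}: service cost 514
{W3}: service cost 576
Among all 4 size-1 choices, {W4} is lowest.

Choose W4 only; total service cost 352.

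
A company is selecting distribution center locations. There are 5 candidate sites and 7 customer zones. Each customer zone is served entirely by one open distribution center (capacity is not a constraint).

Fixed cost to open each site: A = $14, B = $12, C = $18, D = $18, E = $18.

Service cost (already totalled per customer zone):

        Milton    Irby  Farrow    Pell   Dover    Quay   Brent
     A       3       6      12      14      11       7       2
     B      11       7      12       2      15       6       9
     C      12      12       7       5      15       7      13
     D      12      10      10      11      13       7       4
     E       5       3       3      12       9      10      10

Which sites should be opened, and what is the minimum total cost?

Open B and E; minimum total cost 67.

For any fixed open set, each customer zone goes to its cheapest open site; total = fixed + service.
{B, E}: Milton→E 5, Irby→E 3, Farrow→E 3, Pell→B 2, Dover→E 9, Quay→B 6, Brent→B 9. Service 37; fixed 30; total 67.
{A, B}: service 42 + fixed 26 = 68
{A}: Milton→A 3, Irby→A 6, Farrow→A 12, Pell→A 14, Dover→A 11, Quay→A 7, Brent→A 2. Service 55; fixed 14; total 69.
{A, B, C, D, E}: Milton→A 3, Irby→E 3, Farrow→E 3, Pell→B 2, Dover→E 9, Quay→B 6, Brent→A 2. Service 28; fixed 80; total 108.
No other subset beats 67.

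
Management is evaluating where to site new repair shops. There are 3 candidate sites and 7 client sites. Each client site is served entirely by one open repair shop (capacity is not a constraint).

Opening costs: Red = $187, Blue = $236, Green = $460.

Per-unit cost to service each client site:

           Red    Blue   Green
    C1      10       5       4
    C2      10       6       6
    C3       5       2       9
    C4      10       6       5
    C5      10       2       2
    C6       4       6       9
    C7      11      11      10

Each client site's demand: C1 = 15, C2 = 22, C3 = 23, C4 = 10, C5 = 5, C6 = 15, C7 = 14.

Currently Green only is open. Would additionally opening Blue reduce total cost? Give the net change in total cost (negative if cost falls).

No — net change +30 (cost rises by 30).

Current service cost with {Green}: 734.
Adding Blue: each client site re-picks its cheapest; new service cost 528, saving 206.
Extra fixed cost: 236. Net change = 236 − 206 = 30.
(Totals: 1194 → 1224.)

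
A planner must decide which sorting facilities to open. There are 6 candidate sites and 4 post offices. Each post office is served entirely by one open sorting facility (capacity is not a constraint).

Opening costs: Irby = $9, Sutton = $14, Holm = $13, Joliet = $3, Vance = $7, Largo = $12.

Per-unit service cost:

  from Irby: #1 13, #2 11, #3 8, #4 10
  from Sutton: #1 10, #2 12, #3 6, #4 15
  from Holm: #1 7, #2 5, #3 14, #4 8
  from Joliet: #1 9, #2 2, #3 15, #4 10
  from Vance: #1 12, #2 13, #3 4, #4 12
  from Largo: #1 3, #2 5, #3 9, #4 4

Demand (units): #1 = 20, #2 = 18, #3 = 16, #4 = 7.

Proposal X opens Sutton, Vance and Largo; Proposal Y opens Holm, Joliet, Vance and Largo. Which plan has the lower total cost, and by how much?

Proposal X: {Sutton, Vance, Largo}: #1→Largo 3·20=60, #2→Largo 5·18=90, #3→Vance 4·16=64, #4→Largo 4·7=28. Service 242; fixed 33; total 275.
Proposal Y: {Holm, Joliet, Vance, Largo}: #1→Largo 3·20=60, #2→Joliet 2·18=36, #3→Vance 4·16=64, #4→Largo 4·7=28. Service 188; fixed 35; total 223.
Difference: |275 − 223| = 52.

Proposal Y is cheaper by 52.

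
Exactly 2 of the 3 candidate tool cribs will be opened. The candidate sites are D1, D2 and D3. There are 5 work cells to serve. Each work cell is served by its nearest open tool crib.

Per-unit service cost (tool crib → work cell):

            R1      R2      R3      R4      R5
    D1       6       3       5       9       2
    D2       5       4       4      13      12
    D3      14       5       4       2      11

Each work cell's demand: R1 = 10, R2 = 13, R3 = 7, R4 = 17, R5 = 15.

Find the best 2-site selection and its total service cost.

Choose D1 and D3; total service cost 191.

With exactly 2 open, each work cell uses its cheapest among the chosen.
{D1, D3}: R1→D1 6·10=60, R2→D1 3·13=39, R3→D3 4·7=28, R4→D3 2·17=34, R5→D1 2·15=30. Service cost 191.
{D1, D2}: service cost 300
{D2, D3}: service cost 329
Among all 3 size-2 choices, {D1, D3} is lowest.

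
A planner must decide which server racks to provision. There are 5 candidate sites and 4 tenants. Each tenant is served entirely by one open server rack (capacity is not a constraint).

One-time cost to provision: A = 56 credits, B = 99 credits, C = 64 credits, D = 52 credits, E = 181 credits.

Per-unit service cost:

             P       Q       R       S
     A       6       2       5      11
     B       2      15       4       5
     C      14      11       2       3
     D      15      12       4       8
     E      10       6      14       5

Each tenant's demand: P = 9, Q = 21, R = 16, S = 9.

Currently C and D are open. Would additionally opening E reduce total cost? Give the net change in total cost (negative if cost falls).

Current service cost with {C, D}: 416.
Adding E: each tenant re-picks its cheapest; new service cost 275, saving 141.
Extra fixed cost: 181. Net change = 181 − 141 = 40.
(Totals: 532 → 572.)

No — net change +40 (cost rises by 40).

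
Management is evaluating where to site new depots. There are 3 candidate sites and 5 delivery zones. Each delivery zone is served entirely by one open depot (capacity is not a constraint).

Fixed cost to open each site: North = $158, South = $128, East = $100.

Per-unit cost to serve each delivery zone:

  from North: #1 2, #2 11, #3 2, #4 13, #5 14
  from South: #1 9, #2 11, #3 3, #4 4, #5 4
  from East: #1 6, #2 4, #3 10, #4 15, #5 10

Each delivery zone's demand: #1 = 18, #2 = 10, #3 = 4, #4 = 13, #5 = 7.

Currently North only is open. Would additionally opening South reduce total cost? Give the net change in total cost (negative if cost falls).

Yes — net change −59 (cost falls by 59).

Current service cost with {North}: 421.
Adding South: each delivery zone re-picks its cheapest; new service cost 234, saving 187.
Extra fixed cost: 128. Net change = 128 − 187 = -59.
(Totals: 579 → 520.)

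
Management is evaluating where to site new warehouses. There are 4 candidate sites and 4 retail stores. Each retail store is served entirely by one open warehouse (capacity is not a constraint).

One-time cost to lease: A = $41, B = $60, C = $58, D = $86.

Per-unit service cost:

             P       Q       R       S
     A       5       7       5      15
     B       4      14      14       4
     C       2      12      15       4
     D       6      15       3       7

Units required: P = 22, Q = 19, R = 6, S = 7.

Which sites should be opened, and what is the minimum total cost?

For any fixed open set, each retail store goes to its cheapest open site; total = fixed + service.
{A, C}: P→C 2·22=44, Q→A 7·19=133, R→A 5·6=30, S→C 4·7=28. Service 235; fixed 99; total 334.
{A, B}: service 279 + fixed 101 = 380
{A, B, C}: service 235 + fixed 159 = 394
{A, B, C, D}: P→C 2·22=44, Q→A 7·19=133, R→D 3·6=18, S→B 4·7=28. Service 223; fixed 245; total 468.
No other subset beats 334.

Open A and C; minimum total cost 334.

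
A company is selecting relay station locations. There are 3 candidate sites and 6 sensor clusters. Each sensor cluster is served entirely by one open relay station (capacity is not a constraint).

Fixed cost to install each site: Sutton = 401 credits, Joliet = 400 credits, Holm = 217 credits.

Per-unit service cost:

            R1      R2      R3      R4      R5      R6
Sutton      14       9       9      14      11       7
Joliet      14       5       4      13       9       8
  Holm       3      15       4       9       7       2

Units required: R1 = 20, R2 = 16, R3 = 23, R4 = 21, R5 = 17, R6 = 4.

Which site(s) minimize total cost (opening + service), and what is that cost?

For any fixed open set, each sensor cluster goes to its cheapest open site; total = fixed + service.
{Holm}: R1→Holm 3·20=60, R2→Holm 15·16=240, R3→Holm 4·23=92, R4→Holm 9·21=189, R5→Holm 7·17=119, R6→Holm 2·4=8. Service 708; fixed 217; total 925.
{Joliet, Holm}: R1→Holm 3·20=60, R2→Joliet 5·16=80, R3→Joliet 4·23=92, R4→Holm 9·21=189, R5→Holm 7·17=119, R6→Holm 2·4=8. Service 548; fixed 617; total 1165.
{Sutton, Holm}: service 612 + fixed 618 = 1230
{Sutton, Joliet, Holm}: service 548 + fixed 1018 = 1566
No other subset beats 925.

Open Holm only; minimum total cost 925.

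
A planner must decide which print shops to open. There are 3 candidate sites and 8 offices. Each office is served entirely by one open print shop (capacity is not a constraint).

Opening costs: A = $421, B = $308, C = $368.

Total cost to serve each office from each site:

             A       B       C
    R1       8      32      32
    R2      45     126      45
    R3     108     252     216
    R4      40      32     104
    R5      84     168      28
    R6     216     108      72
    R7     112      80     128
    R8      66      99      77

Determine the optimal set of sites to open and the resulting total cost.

For any fixed open set, each office goes to its cheapest open site; total = fixed + service.
{C}: R1→C 32, R2→C 45, R3→C 216, R4→C 104, R5→C 28, R6→C 72, R7→C 128, R8→C 77. Service 702; fixed 368; total 1070.
{A}: R1→A 8, R2→A 45, R3→A 108, R4→A 40, R5→A 84, R6→A 216, R7→A 112, R8→A 66. Service 679; fixed 421; total 1100.
{B}: service 897 + fixed 308 = 1205
{A, B, C}: service 439 + fixed 1097 = 1536
(All 7 nonempty subsets were checked; C only is lowest.)

Open C only; minimum total cost 1070.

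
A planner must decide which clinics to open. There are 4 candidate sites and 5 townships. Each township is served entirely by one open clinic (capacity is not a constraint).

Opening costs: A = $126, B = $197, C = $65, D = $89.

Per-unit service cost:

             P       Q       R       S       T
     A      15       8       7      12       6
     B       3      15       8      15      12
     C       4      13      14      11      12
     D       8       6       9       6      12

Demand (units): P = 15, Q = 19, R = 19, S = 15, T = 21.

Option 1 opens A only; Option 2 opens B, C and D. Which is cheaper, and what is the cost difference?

Option 1: {A}: P→A 15·15=225, Q→A 8·19=152, R→A 7·19=133, S→A 12·15=180, T→A 6·21=126. Service 816; fixed 126; total 942.
Option 2: {B, C, D}: P→B 3·15=45, Q→D 6·19=114, R→B 8·19=152, S→D 6·15=90, T→B 12·21=252. Service 653; fixed 351; total 1004.
Difference: |942 − 1004| = 62.

Option 1 is cheaper by 62.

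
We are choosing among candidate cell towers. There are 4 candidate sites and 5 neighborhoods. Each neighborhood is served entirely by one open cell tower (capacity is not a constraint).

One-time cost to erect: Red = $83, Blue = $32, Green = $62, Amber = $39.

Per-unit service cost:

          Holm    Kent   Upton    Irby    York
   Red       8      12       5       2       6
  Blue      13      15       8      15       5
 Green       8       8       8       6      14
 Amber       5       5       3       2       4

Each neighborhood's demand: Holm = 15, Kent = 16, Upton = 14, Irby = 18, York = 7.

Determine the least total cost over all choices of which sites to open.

Minimum total cost: 300

For any fixed open set, each neighborhood goes to its cheapest open site; total = fixed + service.
{Amber}: Holm→Amber 5·15=75, Kent→Amber 5·16=80, Upton→Amber 3·14=42, Irby→Amber 2·18=36, York→Amber 4·7=28. Service 261; fixed 39; total 300.
{Blue, Amber}: Holm→Amber 5·15=75, Kent→Amber 5·16=80, Upton→Amber 3·14=42, Irby→Amber 2·18=36, York→Amber 4·7=28. Service 261; fixed 71; total 332.
{Green, Amber}: service 261 + fixed 101 = 362
{Red, Blue, Green, Amber}: service 261 + fixed 216 = 477
No other subset beats 300.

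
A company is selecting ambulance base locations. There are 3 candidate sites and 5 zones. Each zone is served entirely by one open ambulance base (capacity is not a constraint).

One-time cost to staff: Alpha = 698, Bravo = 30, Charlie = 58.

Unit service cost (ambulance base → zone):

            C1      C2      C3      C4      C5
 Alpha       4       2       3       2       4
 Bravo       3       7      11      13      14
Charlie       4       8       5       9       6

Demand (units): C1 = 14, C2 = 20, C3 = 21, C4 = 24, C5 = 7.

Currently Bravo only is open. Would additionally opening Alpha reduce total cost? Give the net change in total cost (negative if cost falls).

No — net change +96 (cost rises by 96).

Current service cost with {Bravo}: 823.
Adding Alpha: each zone re-picks its cheapest; new service cost 221, saving 602.
Extra fixed cost: 698. Net change = 698 − 602 = 96.
(Totals: 853 → 949.)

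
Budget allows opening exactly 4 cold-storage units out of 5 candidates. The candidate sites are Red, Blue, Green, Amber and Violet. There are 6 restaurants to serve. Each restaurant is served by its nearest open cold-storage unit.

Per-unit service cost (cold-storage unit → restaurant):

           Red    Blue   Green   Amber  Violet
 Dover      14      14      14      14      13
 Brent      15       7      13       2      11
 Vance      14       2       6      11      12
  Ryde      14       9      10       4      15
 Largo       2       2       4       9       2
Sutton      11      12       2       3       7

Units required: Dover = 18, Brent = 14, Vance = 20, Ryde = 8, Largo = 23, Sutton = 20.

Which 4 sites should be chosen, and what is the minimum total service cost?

Choose Blue, Green, Amber and Violet; total service cost 420.

With exactly 4 open, each restaurant uses its cheapest among the chosen.
{Blue, Green, Amber, Violet}: Dover→Violet 13·18=234, Brent→Amber 2·14=28, Vance→Blue 2·20=40, Ryde→Amber 4·8=32, Largo→Blue 2·23=46, Sutton→Green 2·20=40. Service cost 420.
{Red, Blue, Green, Amber}: service cost 438
{Red, Blue, Amber, Violet}: service cost 440
Among all 5 size-4 choices, {Blue, Green, Amber, Violet} is lowest.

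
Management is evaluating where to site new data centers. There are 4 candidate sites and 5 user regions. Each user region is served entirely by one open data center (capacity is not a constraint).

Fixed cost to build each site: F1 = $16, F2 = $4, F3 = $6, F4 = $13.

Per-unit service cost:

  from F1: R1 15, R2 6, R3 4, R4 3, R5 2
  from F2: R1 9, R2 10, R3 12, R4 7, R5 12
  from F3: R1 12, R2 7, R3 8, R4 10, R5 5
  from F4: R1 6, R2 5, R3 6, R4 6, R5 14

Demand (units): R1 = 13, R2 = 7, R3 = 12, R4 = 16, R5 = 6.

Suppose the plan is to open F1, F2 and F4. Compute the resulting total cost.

Total cost: 254

Each user region is assigned to its cheapest site among the open ones.
{F1, F2, F4}: R1→F4 6·13=78, R2→F4 5·7=35, R3→F1 4·12=48, R4→F1 3·16=48, R5→F1 2·6=12. Service 221; fixed 33; total 254.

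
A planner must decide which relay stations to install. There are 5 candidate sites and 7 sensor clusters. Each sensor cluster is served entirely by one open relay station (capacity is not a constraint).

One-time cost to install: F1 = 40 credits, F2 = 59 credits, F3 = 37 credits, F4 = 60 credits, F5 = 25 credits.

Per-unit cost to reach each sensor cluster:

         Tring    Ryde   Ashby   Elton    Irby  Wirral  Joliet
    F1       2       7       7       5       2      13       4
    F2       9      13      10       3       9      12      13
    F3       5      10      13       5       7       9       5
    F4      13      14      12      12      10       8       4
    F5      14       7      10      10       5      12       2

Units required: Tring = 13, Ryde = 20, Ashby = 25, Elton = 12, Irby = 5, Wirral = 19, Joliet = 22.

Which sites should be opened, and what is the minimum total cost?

Open F1, F3 and F5; minimum total cost 728.

For any fixed open set, each sensor cluster goes to its cheapest open site; total = fixed + service.
{F1, F3, F5}: Tring→F1 2·13=26, Ryde→F1 7·20=140, Ashby→F1 7·25=175, Elton→F1 5·12=60, Irby→F1 2·5=10, Wirral→F3 9·19=171, Joliet→F5 2·22=44. Service 626; fixed 102; total 728.
{F1, F4, F5}: service 607 + fixed 125 = 732
{F1, F3}: service 670 + fixed 77 = 747
{F1, F2, F3, F4, F5}: Tring→F1 2·13=26, Ryde→F1 7·20=140, Ashby→F1 7·25=175, Elton→F2 3·12=36, Irby→F1 2·5=10, Wirral→F4 8·19=152, Joliet→F5 2·22=44. Service 583; fixed 221; total 804.
No other subset beats 728.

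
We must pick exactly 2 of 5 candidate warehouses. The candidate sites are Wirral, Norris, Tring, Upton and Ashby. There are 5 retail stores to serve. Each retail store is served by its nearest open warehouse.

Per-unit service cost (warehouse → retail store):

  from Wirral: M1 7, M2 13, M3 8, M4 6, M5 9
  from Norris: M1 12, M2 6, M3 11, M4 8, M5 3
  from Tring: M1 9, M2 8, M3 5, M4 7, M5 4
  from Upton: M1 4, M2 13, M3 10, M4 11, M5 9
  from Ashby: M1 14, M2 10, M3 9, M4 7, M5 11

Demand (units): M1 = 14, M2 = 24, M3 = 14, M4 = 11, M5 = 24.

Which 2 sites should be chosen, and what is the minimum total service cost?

With exactly 2 open, each retail store uses its cheapest among the chosen.
{Norris, Tring}: M1→Tring 9·14=126, M2→Norris 6·24=144, M3→Tring 5·14=70, M4→Tring 7·11=77, M5→Norris 3·24=72. Service cost 489.
{Tring, Upton}: service cost 491
{Wirral, Norris}: service cost 492
Among all 10 size-2 choices, {Norris, Tring} is lowest.

Choose Norris and Tring; total service cost 489.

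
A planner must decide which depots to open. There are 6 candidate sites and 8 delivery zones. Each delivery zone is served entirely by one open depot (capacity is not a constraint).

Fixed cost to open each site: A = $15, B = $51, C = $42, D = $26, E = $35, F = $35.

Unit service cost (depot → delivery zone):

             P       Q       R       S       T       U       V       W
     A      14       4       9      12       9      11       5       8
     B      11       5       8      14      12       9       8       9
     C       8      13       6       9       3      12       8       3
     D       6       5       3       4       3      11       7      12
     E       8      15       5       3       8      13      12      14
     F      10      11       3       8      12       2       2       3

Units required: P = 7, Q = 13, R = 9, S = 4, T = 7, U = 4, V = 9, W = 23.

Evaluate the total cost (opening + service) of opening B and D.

Each delivery zone is assigned to its cheapest site among the open ones.
{B, D}: P→D 6·7=42, Q→B 5·13=65, R→D 3·9=27, S→D 4·4=16, T→D 3·7=21, U→B 9·4=36, V→D 7·9=63, W→B 9·23=207. Service 477; fixed 77; total 554.

Total cost: 554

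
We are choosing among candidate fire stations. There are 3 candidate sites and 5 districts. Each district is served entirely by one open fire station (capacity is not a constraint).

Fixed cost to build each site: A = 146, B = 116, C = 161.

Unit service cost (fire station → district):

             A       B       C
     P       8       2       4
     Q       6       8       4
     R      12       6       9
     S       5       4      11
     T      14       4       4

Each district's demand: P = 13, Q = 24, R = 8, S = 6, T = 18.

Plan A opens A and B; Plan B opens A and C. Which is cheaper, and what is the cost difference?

Plan A: {A, B}: P→B 2·13=26, Q→A 6·24=144, R→B 6·8=48, S→B 4·6=24, T→B 4·18=72. Service 314; fixed 262; total 576.
Plan B: {A, C}: P→C 4·13=52, Q→C 4·24=96, R→C 9·8=72, S→A 5·6=30, T→C 4·18=72. Service 322; fixed 307; total 629.
Difference: |576 − 629| = 53.

Plan A is cheaper by 53.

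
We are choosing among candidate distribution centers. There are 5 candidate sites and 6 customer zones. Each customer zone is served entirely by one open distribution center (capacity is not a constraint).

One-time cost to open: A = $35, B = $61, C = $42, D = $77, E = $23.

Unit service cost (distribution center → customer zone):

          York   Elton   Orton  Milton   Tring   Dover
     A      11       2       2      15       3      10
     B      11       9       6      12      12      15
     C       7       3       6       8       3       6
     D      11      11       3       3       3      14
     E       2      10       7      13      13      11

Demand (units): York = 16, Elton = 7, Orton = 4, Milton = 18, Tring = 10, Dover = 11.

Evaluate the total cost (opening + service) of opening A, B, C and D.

Total cost: 499

Each customer zone is assigned to its cheapest site among the open ones.
{A, B, C, D}: York→C 7·16=112, Elton→A 2·7=14, Orton→A 2·4=8, Milton→D 3·18=54, Tring→A 3·10=30, Dover→C 6·11=66. Service 284; fixed 215; total 499.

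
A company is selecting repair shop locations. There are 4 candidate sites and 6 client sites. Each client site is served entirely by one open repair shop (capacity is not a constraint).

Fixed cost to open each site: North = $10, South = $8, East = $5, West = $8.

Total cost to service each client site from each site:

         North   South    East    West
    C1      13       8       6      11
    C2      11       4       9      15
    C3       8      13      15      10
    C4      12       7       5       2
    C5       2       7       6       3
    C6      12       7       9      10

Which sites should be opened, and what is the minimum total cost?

For any fixed open set, each client site goes to its cheapest open site; total = fixed + service.
{South, West}: C1→South 8, C2→South 4, C3→West 10, C4→West 2, C5→West 3, C6→South 7. Service 34; fixed 16; total 50.
{East, West}: C1→East 6, C2→East 9, C3→West 10, C4→West 2, C5→West 3, C6→East 9. Service 39; fixed 13; total 52.
{South, East, West}: C1→East 6, C2→South 4, C3→West 10, C4→West 2, C5→West 3, C6→South 7. Service 32; fixed 21; total 53.
{North, South, East, West}: service 29 + fixed 31 = 60
(All 15 nonempty subsets were checked; South and West is lowest.)

Open South and West; minimum total cost 50.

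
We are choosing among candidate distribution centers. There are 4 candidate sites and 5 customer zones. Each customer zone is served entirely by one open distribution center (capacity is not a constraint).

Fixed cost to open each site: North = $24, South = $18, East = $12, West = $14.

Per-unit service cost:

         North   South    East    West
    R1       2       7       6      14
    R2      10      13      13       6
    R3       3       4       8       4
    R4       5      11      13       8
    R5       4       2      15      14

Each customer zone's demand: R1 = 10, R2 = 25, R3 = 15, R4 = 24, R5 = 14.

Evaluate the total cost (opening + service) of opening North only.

Each customer zone is assigned to its cheapest site among the open ones.
{North}: R1→North 2·10=20, R2→North 10·25=250, R3→North 3·15=45, R4→North 5·24=120, R5→North 4·14=56. Service 491; fixed 24; total 515.

Total cost: 515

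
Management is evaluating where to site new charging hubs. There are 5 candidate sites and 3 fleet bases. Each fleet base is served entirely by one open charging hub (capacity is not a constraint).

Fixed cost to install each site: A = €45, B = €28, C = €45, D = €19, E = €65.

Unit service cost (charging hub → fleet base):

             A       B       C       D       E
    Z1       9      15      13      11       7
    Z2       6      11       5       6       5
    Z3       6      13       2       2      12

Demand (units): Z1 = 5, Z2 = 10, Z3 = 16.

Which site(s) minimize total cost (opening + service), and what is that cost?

Open D only; minimum total cost 166.

For any fixed open set, each fleet base goes to its cheapest open site; total = fixed + service.
{D}: Z1→D 11·5=55, Z2→D 6·10=60, Z3→D 2·16=32. Service 147; fixed 19; total 166.
{C}: service 147 + fixed 45 = 192
{B, D}: service 147 + fixed 47 = 194
{A, B, C, D, E}: Z1→E 7·5=35, Z2→C 5·10=50, Z3→C 2·16=32. Service 117; fixed 202; total 319.
No other subset beats 166.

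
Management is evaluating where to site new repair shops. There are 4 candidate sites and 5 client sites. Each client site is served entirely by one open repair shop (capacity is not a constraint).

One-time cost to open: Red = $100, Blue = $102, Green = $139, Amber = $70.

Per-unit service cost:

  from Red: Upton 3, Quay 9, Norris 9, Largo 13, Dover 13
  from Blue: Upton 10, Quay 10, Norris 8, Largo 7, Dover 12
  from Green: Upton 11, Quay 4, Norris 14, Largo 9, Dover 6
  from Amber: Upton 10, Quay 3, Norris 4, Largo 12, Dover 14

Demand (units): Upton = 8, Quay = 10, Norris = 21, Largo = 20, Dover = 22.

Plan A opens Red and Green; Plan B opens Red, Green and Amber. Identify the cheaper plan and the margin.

Plan B is cheaper by 45.

Plan A: {Red, Green}: Upton→Red 3·8=24, Quay→Green 4·10=40, Norris→Red 9·21=189, Largo→Green 9·20=180, Dover→Green 6·22=132. Service 565; fixed 239; total 804.
Plan B: {Red, Green, Amber}: Upton→Red 3·8=24, Quay→Amber 3·10=30, Norris→Amber 4·21=84, Largo→Green 9·20=180, Dover→Green 6·22=132. Service 450; fixed 309; total 759.
Difference: |804 − 759| = 45.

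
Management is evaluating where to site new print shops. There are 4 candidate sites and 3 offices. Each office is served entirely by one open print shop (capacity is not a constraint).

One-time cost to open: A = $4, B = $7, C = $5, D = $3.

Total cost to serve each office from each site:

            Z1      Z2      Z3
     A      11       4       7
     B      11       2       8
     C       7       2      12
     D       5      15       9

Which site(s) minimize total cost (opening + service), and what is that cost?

For any fixed open set, each office goes to its cheapest open site; total = fixed + service.
{A, D}: Z1→D 5, Z2→A 4, Z3→A 7. Service 16; fixed 7; total 23.
{C, D}: service 16 + fixed 8 = 24
{A, C}: service 16 + fixed 9 = 25
{A, B, C, D}: service 14 + fixed 19 = 33
No other subset beats 23.

Open A and D; minimum total cost 23.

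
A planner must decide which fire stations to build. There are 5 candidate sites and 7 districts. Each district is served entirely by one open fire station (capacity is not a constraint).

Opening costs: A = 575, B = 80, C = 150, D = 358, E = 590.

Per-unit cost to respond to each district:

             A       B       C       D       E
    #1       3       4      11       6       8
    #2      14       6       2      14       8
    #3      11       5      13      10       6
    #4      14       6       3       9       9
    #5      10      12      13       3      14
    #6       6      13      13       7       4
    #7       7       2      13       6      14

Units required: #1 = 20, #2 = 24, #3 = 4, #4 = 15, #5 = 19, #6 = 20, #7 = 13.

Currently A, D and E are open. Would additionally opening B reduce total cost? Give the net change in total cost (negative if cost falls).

Current service cost with {A, D, E}: 626.
Adding B: each district re-picks its cheapest; new service cost 477, saving 149.
Extra fixed cost: 80. Net change = 80 − 149 = -69.
(Totals: 2149 → 2080.)

Yes — net change −69 (cost falls by 69).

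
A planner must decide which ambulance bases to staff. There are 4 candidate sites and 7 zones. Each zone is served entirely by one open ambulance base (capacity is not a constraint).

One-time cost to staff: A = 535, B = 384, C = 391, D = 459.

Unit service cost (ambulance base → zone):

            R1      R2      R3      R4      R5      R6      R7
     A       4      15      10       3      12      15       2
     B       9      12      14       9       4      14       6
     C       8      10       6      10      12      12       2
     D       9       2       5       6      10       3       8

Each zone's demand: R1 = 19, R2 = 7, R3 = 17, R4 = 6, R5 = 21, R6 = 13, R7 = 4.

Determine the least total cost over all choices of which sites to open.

Minimum total cost: 1046

For any fixed open set, each zone goes to its cheapest open site; total = fixed + service.
{D}: R1→D 9·19=171, R2→D 2·7=14, R3→D 5·17=85, R4→D 6·6=36, R5→D 10·21=210, R6→D 3·13=39, R7→D 8·4=32. Service 587; fixed 459; total 1046.
{C}: service 800 + fixed 391 = 1191
{B}: service 837 + fixed 384 = 1221
{A, B, C, D}: R1→A 4·19=76, R2→D 2·7=14, R3→D 5·17=85, R4→A 3·6=18, R5→B 4·21=84, R6→D 3·13=39, R7→A 2·4=8. Service 324; fixed 1769; total 2093.
(All 15 nonempty subsets were checked; D only is lowest.)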